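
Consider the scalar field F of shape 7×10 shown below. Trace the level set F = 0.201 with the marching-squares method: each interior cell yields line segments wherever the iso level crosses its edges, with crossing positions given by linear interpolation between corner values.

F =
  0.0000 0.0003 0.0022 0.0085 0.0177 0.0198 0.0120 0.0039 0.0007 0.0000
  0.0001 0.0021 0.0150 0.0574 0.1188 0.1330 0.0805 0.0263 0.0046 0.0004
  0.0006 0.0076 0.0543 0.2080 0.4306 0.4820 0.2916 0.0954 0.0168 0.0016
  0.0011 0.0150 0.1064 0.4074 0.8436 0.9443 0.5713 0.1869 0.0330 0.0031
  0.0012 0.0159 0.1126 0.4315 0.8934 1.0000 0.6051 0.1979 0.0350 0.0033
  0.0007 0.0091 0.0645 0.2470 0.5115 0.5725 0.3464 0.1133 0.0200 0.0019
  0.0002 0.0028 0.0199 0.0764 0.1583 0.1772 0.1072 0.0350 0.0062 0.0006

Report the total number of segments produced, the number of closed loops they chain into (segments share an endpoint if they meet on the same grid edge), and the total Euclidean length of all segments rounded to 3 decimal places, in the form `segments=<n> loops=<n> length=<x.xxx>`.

cell (1,2): code 0100 → (1.954,3.000)–(2.000,2.954)
cell (1,3): code 1100 → (1.264,4.000)–(1.954,3.000)
cell (1,4): code 1100 → (1.195,5.000)–(1.264,4.000)
cell (1,5): code 1100 → (1.571,6.000)–(1.195,5.000)
cell (1,6): code 1000 → (2.000,6.462)–(1.571,6.000)
cell (2,2): code 0110 → (2.000,2.954)–(3.000,2.314)
cell (2,6): code 1001 → (3.000,6.963)–(2.000,6.462)
cell (3,2): code 0110 → (3.000,2.314)–(4.000,2.277)
cell (3,6): code 1001 → (4.000,6.992)–(3.000,6.963)
cell (4,2): code 0110 → (4.000,2.277)–(5.000,2.748)
cell (4,6): code 1001 → (5.000,6.624)–(4.000,6.992)
cell (5,2): code 0010 → (5.000,2.748)–(5.270,3.000)
cell (5,3): code 0011 → (5.270,3.000)–(5.879,4.000)
cell (5,4): code 0011 → (5.879,4.000)–(5.940,5.000)
cell (5,5): code 0011 → (5.940,5.000)–(5.608,6.000)
cell (5,6): code 0001 → (5.608,6.000)–(5.000,6.624)
total: 16 segments, chained into 1 closed loop(s), length Σ = 14.925963

segments=16 loops=1 length=14.926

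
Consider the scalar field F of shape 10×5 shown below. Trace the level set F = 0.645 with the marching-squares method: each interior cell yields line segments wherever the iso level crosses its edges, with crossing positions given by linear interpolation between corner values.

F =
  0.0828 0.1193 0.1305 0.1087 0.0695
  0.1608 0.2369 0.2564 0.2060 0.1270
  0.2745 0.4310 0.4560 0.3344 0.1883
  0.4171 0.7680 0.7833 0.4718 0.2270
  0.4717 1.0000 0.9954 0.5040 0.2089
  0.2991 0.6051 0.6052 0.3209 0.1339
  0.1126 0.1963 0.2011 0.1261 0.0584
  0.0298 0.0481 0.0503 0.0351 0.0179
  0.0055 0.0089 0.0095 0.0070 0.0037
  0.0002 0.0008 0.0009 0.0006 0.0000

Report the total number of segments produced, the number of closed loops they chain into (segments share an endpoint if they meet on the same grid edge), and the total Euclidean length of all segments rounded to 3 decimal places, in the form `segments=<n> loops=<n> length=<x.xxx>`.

cell (2,0): code 0100 → (2.635,1.000)–(3.000,0.649)
cell (2,1): code 1100 → (2.577,2.000)–(2.635,1.000)
cell (2,2): code 1000 → (3.000,2.444)–(2.577,2.000)
cell (3,0): code 0110 → (3.000,0.649)–(4.000,0.328)
cell (3,2): code 1001 → (4.000,2.713)–(3.000,2.444)
cell (4,0): code 0010 → (4.000,0.328)–(4.899,1.000)
cell (4,1): code 0011 → (4.899,1.000)–(4.898,2.000)
cell (4,2): code 0001 → (4.898,2.000)–(4.000,2.713)
total: 8 segments, chained into 1 closed loop(s), length Σ = 7.475608

segments=8 loops=1 length=7.476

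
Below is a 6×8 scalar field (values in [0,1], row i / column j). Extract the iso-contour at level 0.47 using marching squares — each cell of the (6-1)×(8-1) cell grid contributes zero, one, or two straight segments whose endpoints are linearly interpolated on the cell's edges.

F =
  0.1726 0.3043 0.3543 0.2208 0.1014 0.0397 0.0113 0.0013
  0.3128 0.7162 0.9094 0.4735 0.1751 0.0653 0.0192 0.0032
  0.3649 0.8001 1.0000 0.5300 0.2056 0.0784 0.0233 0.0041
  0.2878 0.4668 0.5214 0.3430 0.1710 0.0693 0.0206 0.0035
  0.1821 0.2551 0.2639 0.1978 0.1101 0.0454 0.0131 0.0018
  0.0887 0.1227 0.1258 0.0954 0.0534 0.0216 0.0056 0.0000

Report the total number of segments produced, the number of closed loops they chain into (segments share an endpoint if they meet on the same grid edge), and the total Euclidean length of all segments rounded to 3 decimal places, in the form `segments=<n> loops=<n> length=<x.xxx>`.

cell (0,0): code 0100 → (0.402,1.000)–(1.000,0.390)
cell (0,1): code 1100 → (0.208,2.000)–(0.402,1.000)
cell (0,2): code 1100 → (0.986,3.000)–(0.208,2.000)
cell (0,3): code 1000 → (1.000,3.012)–(0.986,3.000)
cell (1,0): code 0110 → (1.000,0.390)–(2.000,0.241)
cell (1,3): code 1001 → (2.000,3.185)–(1.000,3.012)
cell (2,0): code 0010 → (2.000,0.241)–(2.990,1.000)
cell (2,1): code 0111 → (2.990,1.000)–(3.000,1.059)
cell (2,2): code 1011 → (3.000,2.288)–(2.321,3.000)
cell (2,3): code 0001 → (2.321,3.000)–(2.000,3.185)
cell (3,1): code 0010 → (3.000,1.059)–(3.200,2.000)
cell (3,2): code 0001 → (3.200,2.000)–(3.000,2.288)
total: 12 segments, chained into 1 closed loop(s), length Σ = 9.157585

segments=12 loops=1 length=9.158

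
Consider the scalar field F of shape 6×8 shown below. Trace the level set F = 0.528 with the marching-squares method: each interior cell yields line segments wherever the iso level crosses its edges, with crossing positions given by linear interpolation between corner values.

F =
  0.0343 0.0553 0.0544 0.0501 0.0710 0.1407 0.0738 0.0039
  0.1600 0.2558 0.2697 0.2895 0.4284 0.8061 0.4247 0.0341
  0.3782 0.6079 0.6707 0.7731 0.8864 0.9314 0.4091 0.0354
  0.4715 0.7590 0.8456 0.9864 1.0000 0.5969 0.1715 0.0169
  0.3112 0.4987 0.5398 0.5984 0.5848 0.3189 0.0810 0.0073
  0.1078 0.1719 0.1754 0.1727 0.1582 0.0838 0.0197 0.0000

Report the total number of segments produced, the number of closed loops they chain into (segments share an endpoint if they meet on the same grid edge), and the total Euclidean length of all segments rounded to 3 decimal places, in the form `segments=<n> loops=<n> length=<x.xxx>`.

segments=18 loops=1 length=14.626

cell (0,4): code 0100 → (0.582,5.000)–(1.000,4.264)
cell (0,5): code 1000 → (1.000,5.729)–(0.582,5.000)
cell (1,0): code 0100 → (1.773,1.000)–(2.000,0.652)
cell (1,1): code 1100 → (1.644,2.000)–(1.773,1.000)
cell (1,2): code 1100 → (1.493,3.000)–(1.644,2.000)
cell (1,3): code 1100 → (1.217,4.000)–(1.493,3.000)
cell (1,4): code 1110 → (1.000,4.264)–(1.217,4.000)
cell (1,5): code 1001 → (2.000,5.772)–(1.000,5.729)
cell (2,0): code 0110 → (2.000,0.652)–(3.000,0.197)
cell (2,5): code 1001 → (3.000,5.162)–(2.000,5.772)
cell (3,0): code 0010 → (3.000,0.197)–(3.887,1.000)
cell (3,1): code 0111 → (3.887,1.000)–(4.000,1.713)
cell (3,4): code 1011 → (4.000,4.214)–(3.248,5.000)
cell (3,5): code 0001 → (3.248,5.000)–(3.000,5.162)
cell (4,1): code 0010 → (4.000,1.713)–(4.032,2.000)
cell (4,2): code 0011 → (4.032,2.000)–(4.165,3.000)
cell (4,3): code 0011 → (4.165,3.000)–(4.133,4.000)
cell (4,4): code 0001 → (4.133,4.000)–(4.000,4.214)
total: 18 segments, chained into 1 closed loop(s), length Σ = 14.625622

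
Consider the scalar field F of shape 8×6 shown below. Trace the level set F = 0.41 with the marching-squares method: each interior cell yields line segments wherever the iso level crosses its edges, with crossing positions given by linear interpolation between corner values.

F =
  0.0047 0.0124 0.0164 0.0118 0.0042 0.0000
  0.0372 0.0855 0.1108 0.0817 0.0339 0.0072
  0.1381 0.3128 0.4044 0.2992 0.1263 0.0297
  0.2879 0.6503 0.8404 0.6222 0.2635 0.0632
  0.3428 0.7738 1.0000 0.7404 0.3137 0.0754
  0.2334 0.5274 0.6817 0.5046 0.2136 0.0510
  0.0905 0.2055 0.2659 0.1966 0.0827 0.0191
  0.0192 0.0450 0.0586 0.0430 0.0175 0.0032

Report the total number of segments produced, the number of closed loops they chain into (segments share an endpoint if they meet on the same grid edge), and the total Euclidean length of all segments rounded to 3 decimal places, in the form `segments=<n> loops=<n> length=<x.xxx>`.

segments=12 loops=1 length=11.258

cell (2,0): code 0100 → (2.288,1.000)–(3.000,0.337)
cell (2,1): code 1100 → (2.013,2.000)–(2.288,1.000)
cell (2,2): code 1100 → (2.343,3.000)–(2.013,2.000)
cell (2,3): code 1000 → (3.000,3.592)–(2.343,3.000)
cell (3,0): code 0110 → (3.000,0.337)–(4.000,0.156)
cell (3,3): code 1001 → (4.000,3.774)–(3.000,3.592)
cell (4,0): code 0110 → (4.000,0.156)–(5.000,0.601)
cell (4,3): code 1001 → (5.000,3.325)–(4.000,3.774)
cell (5,0): code 0010 → (5.000,0.601)–(5.365,1.000)
cell (5,1): code 0011 → (5.365,1.000)–(5.653,2.000)
cell (5,2): code 0011 → (5.653,2.000)–(5.307,3.000)
cell (5,3): code 0001 → (5.307,3.000)–(5.000,3.325)
total: 12 segments, chained into 1 closed loop(s), length Σ = 11.257950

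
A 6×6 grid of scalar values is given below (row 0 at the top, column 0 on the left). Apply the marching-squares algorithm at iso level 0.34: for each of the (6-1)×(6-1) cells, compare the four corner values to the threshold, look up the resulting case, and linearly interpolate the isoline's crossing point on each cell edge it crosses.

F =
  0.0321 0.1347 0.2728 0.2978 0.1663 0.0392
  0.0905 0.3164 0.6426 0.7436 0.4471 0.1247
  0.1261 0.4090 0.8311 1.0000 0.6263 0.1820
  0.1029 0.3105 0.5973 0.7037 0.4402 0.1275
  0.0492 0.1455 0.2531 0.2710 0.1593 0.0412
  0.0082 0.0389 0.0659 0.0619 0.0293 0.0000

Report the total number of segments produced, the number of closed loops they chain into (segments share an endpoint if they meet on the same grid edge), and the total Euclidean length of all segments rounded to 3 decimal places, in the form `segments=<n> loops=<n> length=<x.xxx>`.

cell (0,1): code 0100 → (0.182,2.000)–(1.000,1.072)
cell (0,2): code 1100 → (0.095,3.000)–(0.182,2.000)
cell (0,3): code 1100 → (0.619,4.000)–(0.095,3.000)
cell (0,4): code 1000 → (1.000,4.332)–(0.619,4.000)
cell (1,0): code 0100 → (1.255,1.000)–(2.000,0.756)
cell (1,1): code 1110 → (1.000,1.072)–(1.255,1.000)
cell (1,4): code 1001 → (2.000,4.644)–(1.000,4.332)
cell (2,0): code 0010 → (2.000,0.756)–(2.701,1.000)
cell (2,1): code 0111 → (2.701,1.000)–(3.000,1.103)
cell (2,4): code 1001 → (3.000,4.320)–(2.000,4.644)
cell (3,1): code 0010 → (3.000,1.103)–(3.748,2.000)
cell (3,2): code 0011 → (3.748,2.000)–(3.841,3.000)
cell (3,3): code 0011 → (3.841,3.000)–(3.357,4.000)
cell (3,4): code 0001 → (3.357,4.000)–(3.000,4.320)
total: 14 segments, chained into 1 closed loop(s), length Σ = 11.844117

segments=14 loops=1 length=11.844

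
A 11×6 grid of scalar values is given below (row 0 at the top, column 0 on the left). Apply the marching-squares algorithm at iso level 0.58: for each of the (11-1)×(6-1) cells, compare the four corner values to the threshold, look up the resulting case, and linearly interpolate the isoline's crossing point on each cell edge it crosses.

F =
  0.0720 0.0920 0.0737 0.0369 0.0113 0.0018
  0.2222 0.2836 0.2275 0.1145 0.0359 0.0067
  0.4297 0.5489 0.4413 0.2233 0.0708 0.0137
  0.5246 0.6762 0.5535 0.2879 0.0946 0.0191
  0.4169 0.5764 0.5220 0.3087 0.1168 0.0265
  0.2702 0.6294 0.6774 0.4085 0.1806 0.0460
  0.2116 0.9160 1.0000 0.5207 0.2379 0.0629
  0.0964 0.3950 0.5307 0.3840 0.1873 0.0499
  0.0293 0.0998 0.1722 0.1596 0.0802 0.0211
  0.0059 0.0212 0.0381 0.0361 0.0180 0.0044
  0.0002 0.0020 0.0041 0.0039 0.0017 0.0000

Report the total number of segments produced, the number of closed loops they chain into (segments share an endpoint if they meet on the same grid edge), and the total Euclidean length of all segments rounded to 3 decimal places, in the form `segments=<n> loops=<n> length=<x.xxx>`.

cell (2,0): code 0100 → (2.244,1.000)–(3.000,0.365)
cell (2,1): code 1000 → (3.000,1.784)–(2.244,1.000)
cell (3,0): code 0010 → (3.000,0.365)–(3.964,1.000)
cell (3,1): code 0001 → (3.964,1.000)–(3.000,1.784)
cell (4,0): code 0100 → (4.068,1.000)–(5.000,0.862)
cell (4,1): code 1100 → (4.373,2.000)–(4.068,1.000)
cell (4,2): code 1000 → (5.000,2.362)–(4.373,2.000)
cell (5,0): code 0110 → (5.000,0.862)–(6.000,0.523)
cell (5,2): code 1001 → (6.000,2.876)–(5.000,2.362)
cell (6,0): code 0010 → (6.000,0.523)–(6.645,1.000)
cell (6,1): code 0011 → (6.645,1.000)–(6.895,2.000)
cell (6,2): code 0001 → (6.895,2.000)–(6.000,2.876)
total: 12 segments, chained into 2 closed loop(s), length Σ = 12.449823

segments=12 loops=2 length=12.450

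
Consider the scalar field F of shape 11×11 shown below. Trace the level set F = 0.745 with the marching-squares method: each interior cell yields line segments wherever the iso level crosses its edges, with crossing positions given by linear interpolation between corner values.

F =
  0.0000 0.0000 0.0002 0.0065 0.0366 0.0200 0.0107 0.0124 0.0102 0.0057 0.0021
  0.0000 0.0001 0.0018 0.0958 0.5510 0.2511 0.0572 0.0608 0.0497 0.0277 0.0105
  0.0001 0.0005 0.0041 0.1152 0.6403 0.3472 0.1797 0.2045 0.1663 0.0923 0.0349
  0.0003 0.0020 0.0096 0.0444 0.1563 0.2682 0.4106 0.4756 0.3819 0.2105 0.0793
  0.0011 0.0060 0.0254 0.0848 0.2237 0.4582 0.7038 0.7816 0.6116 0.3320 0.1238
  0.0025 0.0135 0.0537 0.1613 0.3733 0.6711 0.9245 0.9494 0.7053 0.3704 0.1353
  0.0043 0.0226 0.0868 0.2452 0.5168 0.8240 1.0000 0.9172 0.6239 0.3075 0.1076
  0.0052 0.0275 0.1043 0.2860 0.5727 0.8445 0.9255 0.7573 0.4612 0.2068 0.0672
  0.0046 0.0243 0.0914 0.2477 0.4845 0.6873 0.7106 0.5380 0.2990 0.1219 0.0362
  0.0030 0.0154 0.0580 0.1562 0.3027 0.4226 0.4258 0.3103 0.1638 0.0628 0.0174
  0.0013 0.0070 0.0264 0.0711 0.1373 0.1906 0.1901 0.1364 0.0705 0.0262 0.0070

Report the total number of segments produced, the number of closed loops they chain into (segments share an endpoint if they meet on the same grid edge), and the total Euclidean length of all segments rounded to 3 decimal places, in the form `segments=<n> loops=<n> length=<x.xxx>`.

cell (3,6): code 0100 → (3.880,7.000)–(4.000,6.530)
cell (3,7): code 1000 → (4.000,7.215)–(3.880,7.000)
cell (4,5): code 0100 → (4.187,6.000)–(5.000,5.292)
cell (4,6): code 1110 → (4.000,6.530)–(4.187,6.000)
cell (4,7): code 1001 → (5.000,7.837)–(4.000,7.215)
cell (5,4): code 0100 → (5.483,5.000)–(6.000,4.743)
cell (5,5): code 1110 → (5.000,5.292)–(5.483,5.000)
cell (5,7): code 1001 → (6.000,7.587)–(5.000,7.837)
cell (6,4): code 0110 → (6.000,4.743)–(7.000,4.634)
cell (6,7): code 1001 → (7.000,7.042)–(6.000,7.587)
cell (7,4): code 0010 → (7.000,4.634)–(7.633,5.000)
cell (7,5): code 0011 → (7.633,5.000)–(7.840,6.000)
cell (7,6): code 0011 → (7.840,6.000)–(7.056,7.000)
cell (7,7): code 0001 → (7.056,7.000)–(7.000,7.042)
total: 14 segments, chained into 1 closed loop(s), length Σ = 10.959739

segments=14 loops=1 length=10.960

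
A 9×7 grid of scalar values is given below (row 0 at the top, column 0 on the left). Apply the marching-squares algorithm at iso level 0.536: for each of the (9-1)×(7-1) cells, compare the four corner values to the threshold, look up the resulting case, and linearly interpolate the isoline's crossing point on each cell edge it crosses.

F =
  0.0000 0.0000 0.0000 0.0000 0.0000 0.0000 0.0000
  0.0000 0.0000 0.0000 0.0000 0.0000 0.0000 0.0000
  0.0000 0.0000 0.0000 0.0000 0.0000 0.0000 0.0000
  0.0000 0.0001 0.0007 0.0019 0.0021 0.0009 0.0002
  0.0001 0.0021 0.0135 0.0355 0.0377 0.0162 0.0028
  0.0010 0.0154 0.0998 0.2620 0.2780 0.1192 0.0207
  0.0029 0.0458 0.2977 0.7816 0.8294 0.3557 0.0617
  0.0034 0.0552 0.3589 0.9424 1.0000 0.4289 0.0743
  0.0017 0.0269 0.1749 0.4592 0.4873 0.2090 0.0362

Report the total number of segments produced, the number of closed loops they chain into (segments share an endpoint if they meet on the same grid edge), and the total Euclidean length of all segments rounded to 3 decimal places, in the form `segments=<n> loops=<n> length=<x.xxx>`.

cell (5,2): code 0100 → (5.527,3.000)–(6.000,2.492)
cell (5,3): code 1100 → (5.468,4.000)–(5.527,3.000)
cell (5,4): code 1000 → (6.000,4.619)–(5.468,4.000)
cell (6,2): code 0110 → (6.000,2.492)–(7.000,2.304)
cell (6,4): code 1001 → (7.000,4.812)–(6.000,4.619)
cell (7,2): code 0010 → (7.000,2.304)–(7.841,3.000)
cell (7,3): code 0011 → (7.841,3.000)–(7.905,4.000)
cell (7,4): code 0001 → (7.905,4.000)–(7.000,4.812)
total: 8 segments, chained into 1 closed loop(s), length Σ = 7.858289

segments=8 loops=1 length=7.858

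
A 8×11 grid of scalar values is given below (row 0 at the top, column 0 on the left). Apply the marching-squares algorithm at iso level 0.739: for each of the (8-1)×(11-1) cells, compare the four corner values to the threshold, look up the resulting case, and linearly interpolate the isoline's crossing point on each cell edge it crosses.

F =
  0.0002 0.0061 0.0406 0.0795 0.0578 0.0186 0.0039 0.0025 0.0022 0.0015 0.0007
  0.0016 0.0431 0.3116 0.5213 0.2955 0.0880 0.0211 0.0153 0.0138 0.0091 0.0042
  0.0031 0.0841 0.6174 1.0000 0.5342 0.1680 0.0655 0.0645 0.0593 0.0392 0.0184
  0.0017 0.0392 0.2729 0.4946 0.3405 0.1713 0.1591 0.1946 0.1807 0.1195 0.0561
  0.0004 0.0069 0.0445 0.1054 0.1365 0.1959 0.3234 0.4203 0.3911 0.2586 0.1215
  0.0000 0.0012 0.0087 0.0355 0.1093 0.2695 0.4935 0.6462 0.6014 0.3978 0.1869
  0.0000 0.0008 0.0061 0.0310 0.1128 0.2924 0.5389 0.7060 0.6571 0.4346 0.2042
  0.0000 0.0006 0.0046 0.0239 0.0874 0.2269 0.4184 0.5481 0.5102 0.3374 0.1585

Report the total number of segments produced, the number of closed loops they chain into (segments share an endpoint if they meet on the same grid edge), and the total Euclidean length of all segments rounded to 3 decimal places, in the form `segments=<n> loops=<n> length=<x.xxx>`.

cell (1,2): code 0100 → (1.455,3.000)–(2.000,2.318)
cell (1,3): code 1000 → (2.000,3.560)–(1.455,3.000)
cell (2,2): code 0010 → (2.000,2.318)–(2.516,3.000)
cell (2,3): code 0001 → (2.516,3.000)–(2.000,3.560)
total: 4 segments, chained into 1 closed loop(s), length Σ = 3.272717

segments=4 loops=1 length=3.273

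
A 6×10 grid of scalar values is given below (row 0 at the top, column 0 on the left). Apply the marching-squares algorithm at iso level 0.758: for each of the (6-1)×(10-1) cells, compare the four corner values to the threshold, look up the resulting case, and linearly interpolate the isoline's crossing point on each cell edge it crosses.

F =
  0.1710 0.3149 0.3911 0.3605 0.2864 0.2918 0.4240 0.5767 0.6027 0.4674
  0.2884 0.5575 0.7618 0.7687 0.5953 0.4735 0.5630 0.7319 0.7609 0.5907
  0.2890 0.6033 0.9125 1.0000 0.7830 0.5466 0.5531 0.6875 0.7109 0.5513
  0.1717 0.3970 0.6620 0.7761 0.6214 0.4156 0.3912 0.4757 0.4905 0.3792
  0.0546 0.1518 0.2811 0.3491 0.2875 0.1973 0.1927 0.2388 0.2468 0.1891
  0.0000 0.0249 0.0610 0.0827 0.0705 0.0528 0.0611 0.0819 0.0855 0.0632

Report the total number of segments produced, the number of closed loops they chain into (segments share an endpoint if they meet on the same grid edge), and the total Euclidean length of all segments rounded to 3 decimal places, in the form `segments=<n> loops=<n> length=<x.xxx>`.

cell (0,1): code 0100 → (0.990,2.000)–(1.000,1.981)
cell (0,2): code 1100 → (0.974,3.000)–(0.990,2.000)
cell (0,3): code 1000 → (1.000,3.062)–(0.974,3.000)
cell (0,7): code 0100 → (0.982,8.000)–(1.000,7.900)
cell (0,8): code 1000 → (1.000,8.017)–(0.982,8.000)
cell (1,1): code 0110 → (1.000,1.981)–(2.000,1.500)
cell (1,3): code 1101 → (1.867,4.000)–(1.000,3.062)
cell (1,4): code 1000 → (2.000,4.106)–(1.867,4.000)
cell (1,7): code 0010 → (1.000,7.900)–(1.058,8.000)
cell (1,8): code 0001 → (1.058,8.000)–(1.000,8.017)
cell (2,1): code 0010 → (2.000,1.500)–(2.617,2.000)
cell (2,2): code 0111 → (2.617,2.000)–(3.000,2.841)
cell (2,3): code 1011 → (3.000,3.117)–(2.155,4.000)
cell (2,4): code 0001 → (2.155,4.000)–(2.000,4.106)
cell (3,2): code 0010 → (3.000,2.841)–(3.042,3.000)
cell (3,3): code 0001 → (3.042,3.000)–(3.000,3.117)
total: 16 segments, chained into 2 closed loop(s), length Σ = 7.365052

segments=16 loops=2 length=7.365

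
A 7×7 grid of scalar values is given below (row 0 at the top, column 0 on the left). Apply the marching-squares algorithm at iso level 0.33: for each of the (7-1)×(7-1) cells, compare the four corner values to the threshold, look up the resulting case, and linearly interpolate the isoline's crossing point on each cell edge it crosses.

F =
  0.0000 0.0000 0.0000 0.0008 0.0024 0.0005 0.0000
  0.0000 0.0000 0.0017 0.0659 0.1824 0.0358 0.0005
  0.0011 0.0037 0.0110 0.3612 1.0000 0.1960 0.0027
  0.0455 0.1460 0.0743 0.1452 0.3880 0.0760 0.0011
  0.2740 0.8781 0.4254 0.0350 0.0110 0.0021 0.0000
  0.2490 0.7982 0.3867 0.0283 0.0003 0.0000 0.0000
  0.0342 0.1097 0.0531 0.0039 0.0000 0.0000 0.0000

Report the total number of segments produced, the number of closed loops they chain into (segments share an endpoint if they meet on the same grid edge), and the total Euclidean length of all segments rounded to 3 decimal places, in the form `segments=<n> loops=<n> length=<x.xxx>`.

cell (1,2): code 0100 → (1.894,3.000)–(2.000,2.911)
cell (1,3): code 1100 → (1.181,4.000)–(1.894,3.000)
cell (1,4): code 1000 → (2.000,4.833)–(1.181,4.000)
cell (2,2): code 0010 → (2.000,2.911)–(2.144,3.000)
cell (2,3): code 0111 → (2.144,3.000)–(3.000,3.761)
cell (2,4): code 1001 → (3.000,4.186)–(2.000,4.833)
cell (3,0): code 0100 → (3.251,1.000)–(4.000,0.093)
cell (3,1): code 1100 → (3.728,2.000)–(3.251,1.000)
cell (3,2): code 1000 → (4.000,2.244)–(3.728,2.000)
cell (3,3): code 0010 → (3.000,3.761)–(3.154,4.000)
cell (3,4): code 0001 → (3.154,4.000)–(3.000,4.186)
cell (4,0): code 0110 → (4.000,0.093)–(5.000,0.147)
cell (4,2): code 1001 → (5.000,2.158)–(4.000,2.244)
cell (5,0): code 0010 → (5.000,0.147)–(5.680,1.000)
cell (5,1): code 0011 → (5.680,1.000)–(5.170,2.000)
cell (5,2): code 0001 → (5.170,2.000)–(5.000,2.158)
total: 16 segments, chained into 2 closed loop(s), length Σ = 12.667282

segments=16 loops=2 length=12.667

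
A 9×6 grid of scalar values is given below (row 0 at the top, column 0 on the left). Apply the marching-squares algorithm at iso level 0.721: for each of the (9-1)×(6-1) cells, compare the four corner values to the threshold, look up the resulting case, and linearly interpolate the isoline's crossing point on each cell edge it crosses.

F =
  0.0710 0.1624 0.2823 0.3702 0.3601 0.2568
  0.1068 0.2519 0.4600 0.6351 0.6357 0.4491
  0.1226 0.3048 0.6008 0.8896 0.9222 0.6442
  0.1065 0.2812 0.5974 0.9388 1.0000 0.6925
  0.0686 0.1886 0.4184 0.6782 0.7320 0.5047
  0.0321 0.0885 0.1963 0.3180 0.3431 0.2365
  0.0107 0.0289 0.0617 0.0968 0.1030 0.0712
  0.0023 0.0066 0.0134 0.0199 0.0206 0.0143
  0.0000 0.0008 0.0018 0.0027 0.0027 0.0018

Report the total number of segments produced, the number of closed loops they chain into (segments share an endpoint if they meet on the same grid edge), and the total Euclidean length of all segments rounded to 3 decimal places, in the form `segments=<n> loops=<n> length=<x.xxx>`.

segments=10 loops=1 length=8.355

cell (1,2): code 0100 → (1.338,3.000)–(2.000,2.416)
cell (1,3): code 1100 → (1.298,4.000)–(1.338,3.000)
cell (1,4): code 1000 → (2.000,4.724)–(1.298,4.000)
cell (2,2): code 0110 → (2.000,2.416)–(3.000,2.362)
cell (2,4): code 1001 → (3.000,4.907)–(2.000,4.724)
cell (3,2): code 0010 → (3.000,2.362)–(3.836,3.000)
cell (3,3): code 0111 → (3.836,3.000)–(4.000,3.796)
cell (3,4): code 1001 → (4.000,4.048)–(3.000,4.907)
cell (4,3): code 0010 → (4.000,3.796)–(4.028,4.000)
cell (4,4): code 0001 → (4.028,4.000)–(4.000,4.048)
total: 10 segments, chained into 1 closed loop(s), length Σ = 8.354864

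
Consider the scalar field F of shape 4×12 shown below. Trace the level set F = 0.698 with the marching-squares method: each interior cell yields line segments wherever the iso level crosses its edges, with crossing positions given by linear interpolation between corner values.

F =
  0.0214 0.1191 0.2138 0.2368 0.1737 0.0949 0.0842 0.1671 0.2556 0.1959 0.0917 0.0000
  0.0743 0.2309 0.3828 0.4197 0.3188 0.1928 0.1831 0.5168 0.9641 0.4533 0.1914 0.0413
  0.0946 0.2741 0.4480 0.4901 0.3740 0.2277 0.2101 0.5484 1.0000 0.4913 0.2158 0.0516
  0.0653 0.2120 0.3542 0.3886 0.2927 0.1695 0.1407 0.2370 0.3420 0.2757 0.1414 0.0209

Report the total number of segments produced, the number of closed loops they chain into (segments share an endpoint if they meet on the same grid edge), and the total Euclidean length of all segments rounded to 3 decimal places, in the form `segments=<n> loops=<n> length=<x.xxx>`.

segments=6 loops=1 length=4.913

cell (0,7): code 0100 → (0.624,8.000)–(1.000,7.405)
cell (0,8): code 1000 → (1.000,8.521)–(0.624,8.000)
cell (1,7): code 0110 → (1.000,7.405)–(2.000,7.331)
cell (1,8): code 1001 → (2.000,8.594)–(1.000,8.521)
cell (2,7): code 0010 → (2.000,7.331)–(2.459,8.000)
cell (2,8): code 0001 → (2.459,8.000)–(2.000,8.594)
total: 6 segments, chained into 1 closed loop(s), length Σ = 4.912605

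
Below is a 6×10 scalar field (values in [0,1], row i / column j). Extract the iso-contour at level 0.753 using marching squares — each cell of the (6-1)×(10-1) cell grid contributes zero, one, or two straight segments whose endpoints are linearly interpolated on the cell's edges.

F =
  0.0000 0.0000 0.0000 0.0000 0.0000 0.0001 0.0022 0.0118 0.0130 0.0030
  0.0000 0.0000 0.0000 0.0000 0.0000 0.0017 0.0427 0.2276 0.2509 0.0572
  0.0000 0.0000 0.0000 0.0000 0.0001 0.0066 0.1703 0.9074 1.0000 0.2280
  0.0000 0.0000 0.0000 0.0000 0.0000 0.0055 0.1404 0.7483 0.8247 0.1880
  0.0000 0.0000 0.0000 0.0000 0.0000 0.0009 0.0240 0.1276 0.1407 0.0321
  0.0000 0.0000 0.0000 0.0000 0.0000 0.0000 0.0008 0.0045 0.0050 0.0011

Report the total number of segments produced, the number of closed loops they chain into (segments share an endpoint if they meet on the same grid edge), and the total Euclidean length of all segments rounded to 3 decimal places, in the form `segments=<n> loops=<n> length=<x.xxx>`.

segments=8 loops=1 length=4.954

cell (1,6): code 0100 → (1.773,7.000)–(2.000,6.791)
cell (1,7): code 1100 → (1.670,8.000)–(1.773,7.000)
cell (1,8): code 1000 → (2.000,8.320)–(1.670,8.000)
cell (2,6): code 0010 → (2.000,6.791)–(2.970,7.000)
cell (2,7): code 0111 → (2.970,7.000)–(3.000,7.062)
cell (2,8): code 1001 → (3.000,8.113)–(2.000,8.320)
cell (3,7): code 0010 → (3.000,7.062)–(3.105,8.000)
cell (3,8): code 0001 → (3.105,8.000)–(3.000,8.113)
total: 8 segments, chained into 1 closed loop(s), length Σ = 4.954152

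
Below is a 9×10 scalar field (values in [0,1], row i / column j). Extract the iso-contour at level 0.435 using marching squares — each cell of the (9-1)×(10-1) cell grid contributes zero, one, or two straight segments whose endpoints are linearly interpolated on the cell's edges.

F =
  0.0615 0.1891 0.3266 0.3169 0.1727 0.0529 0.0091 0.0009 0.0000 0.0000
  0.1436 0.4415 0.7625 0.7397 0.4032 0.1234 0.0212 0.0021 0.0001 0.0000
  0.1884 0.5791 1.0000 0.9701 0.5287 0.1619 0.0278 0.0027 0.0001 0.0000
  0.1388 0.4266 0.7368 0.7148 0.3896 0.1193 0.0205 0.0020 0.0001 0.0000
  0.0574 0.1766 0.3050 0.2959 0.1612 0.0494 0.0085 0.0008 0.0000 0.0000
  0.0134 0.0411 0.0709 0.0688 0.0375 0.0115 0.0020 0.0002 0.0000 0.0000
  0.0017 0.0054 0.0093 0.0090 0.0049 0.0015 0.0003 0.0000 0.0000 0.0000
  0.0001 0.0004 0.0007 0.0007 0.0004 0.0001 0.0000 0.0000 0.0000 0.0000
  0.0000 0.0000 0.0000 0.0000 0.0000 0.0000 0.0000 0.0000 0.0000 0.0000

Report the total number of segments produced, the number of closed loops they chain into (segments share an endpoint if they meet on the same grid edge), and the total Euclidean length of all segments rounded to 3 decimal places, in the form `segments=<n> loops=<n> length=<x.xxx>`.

cell (0,0): code 0100 → (0.974,1.000)–(1.000,0.978)
cell (0,1): code 1100 → (0.249,2.000)–(0.974,1.000)
cell (0,2): code 1100 → (0.279,3.000)–(0.249,2.000)
cell (0,3): code 1000 → (1.000,3.905)–(0.279,3.000)
cell (1,0): code 0110 → (1.000,0.978)–(2.000,0.631)
cell (1,3): code 1101 → (1.253,4.000)–(1.000,3.905)
cell (1,4): code 1000 → (2.000,4.255)–(1.253,4.000)
cell (2,0): code 0010 → (2.000,0.631)–(2.945,1.000)
cell (2,1): code 0111 → (2.945,1.000)–(3.000,1.027)
cell (2,3): code 1011 → (3.000,3.860)–(2.674,4.000)
cell (2,4): code 0001 → (2.674,4.000)–(2.000,4.255)
cell (3,1): code 0010 → (3.000,1.027)–(3.699,2.000)
cell (3,2): code 0011 → (3.699,2.000)–(3.668,3.000)
cell (3,3): code 0001 → (3.668,3.000)–(3.000,3.860)
total: 14 segments, chained into 1 closed loop(s), length Σ = 10.983834

segments=14 loops=1 length=10.984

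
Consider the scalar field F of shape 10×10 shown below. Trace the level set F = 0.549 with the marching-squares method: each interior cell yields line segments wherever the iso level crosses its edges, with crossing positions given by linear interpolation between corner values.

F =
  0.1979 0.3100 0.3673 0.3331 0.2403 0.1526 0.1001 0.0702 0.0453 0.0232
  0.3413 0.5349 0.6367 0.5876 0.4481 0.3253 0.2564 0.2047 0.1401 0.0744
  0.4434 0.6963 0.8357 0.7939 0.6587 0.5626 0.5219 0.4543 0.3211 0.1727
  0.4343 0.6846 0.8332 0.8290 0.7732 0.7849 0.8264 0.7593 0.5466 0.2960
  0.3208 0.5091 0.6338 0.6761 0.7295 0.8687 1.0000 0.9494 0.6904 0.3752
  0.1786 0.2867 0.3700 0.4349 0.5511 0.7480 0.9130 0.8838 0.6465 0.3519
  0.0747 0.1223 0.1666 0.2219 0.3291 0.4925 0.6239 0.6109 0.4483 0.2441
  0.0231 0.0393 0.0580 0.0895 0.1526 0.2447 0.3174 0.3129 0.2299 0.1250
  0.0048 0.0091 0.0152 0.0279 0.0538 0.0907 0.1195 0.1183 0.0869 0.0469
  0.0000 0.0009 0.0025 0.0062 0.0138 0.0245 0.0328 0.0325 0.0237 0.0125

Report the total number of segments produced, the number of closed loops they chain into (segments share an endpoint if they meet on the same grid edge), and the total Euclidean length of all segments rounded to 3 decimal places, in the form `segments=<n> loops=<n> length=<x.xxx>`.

segments=28 loops=1 length=21.230

cell (0,1): code 0100 → (0.674,2.000)–(1.000,1.139)
cell (0,2): code 1100 → (0.848,3.000)–(0.674,2.000)
cell (0,3): code 1000 → (1.000,3.277)–(0.848,3.000)
cell (1,0): code 0100 → (1.087,1.000)–(2.000,0.418)
cell (1,1): code 1110 → (1.000,1.139)–(1.087,1.000)
cell (1,3): code 1101 → (1.479,4.000)–(1.000,3.277)
cell (1,4): code 1100 → (1.943,5.000)–(1.479,4.000)
cell (1,5): code 1000 → (2.000,5.334)–(1.943,5.000)
cell (2,0): code 0110 → (2.000,0.418)–(3.000,0.458)
cell (2,5): code 1101 → (2.089,6.000)–(2.000,5.334)
cell (2,6): code 1100 → (2.310,7.000)–(2.089,6.000)
cell (2,7): code 1000 → (3.000,7.989)–(2.310,7.000)
cell (3,0): code 0010 → (3.000,0.458)–(3.773,1.000)
cell (3,1): code 0111 → (3.773,1.000)–(4.000,1.320)
cell (3,7): code 1101 → (3.017,8.000)–(3.000,7.989)
cell (3,8): code 1000 → (4.000,8.449)–(3.017,8.000)
cell (4,1): code 0010 → (4.000,1.320)–(4.321,2.000)
cell (4,2): code 0011 → (4.321,2.000)–(4.527,3.000)
cell (4,3): code 0111 → (4.527,3.000)–(5.000,3.982)
cell (4,8): code 1001 → (5.000,8.331)–(4.000,8.449)
cell (5,3): code 0010 → (5.000,3.982)–(5.009,4.000)
cell (5,4): code 0011 → (5.009,4.000)–(5.779,5.000)
cell (5,5): code 0111 → (5.779,5.000)–(6.000,5.430)
cell (5,7): code 1011 → (6.000,7.381)–(5.492,8.000)
cell (5,8): code 0001 → (5.492,8.000)–(5.000,8.331)
cell (6,5): code 0010 → (6.000,5.430)–(6.244,6.000)
cell (6,6): code 0011 → (6.244,6.000)–(6.208,7.000)
cell (6,7): code 0001 → (6.208,7.000)–(6.000,7.381)
total: 28 segments, chained into 1 closed loop(s), length Σ = 21.230147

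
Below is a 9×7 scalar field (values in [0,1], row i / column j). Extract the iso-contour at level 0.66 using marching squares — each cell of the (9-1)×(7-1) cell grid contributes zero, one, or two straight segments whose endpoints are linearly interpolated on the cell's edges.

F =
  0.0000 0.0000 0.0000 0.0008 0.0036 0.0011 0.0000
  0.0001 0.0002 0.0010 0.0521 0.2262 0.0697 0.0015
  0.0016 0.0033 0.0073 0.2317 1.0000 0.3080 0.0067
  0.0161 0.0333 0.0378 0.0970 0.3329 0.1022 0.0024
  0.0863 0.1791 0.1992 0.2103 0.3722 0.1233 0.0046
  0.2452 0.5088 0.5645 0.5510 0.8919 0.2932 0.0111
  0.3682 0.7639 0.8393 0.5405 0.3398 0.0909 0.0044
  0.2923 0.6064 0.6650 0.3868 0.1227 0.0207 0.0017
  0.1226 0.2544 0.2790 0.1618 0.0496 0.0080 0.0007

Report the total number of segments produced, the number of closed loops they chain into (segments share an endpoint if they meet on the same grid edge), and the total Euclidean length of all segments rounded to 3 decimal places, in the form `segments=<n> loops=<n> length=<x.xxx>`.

cell (1,3): code 0100 → (1.561,4.000)–(2.000,3.557)
cell (1,4): code 1000 → (2.000,4.491)–(1.561,4.000)
cell (2,3): code 0010 → (2.000,3.557)–(2.510,4.000)
cell (2,4): code 0001 → (2.510,4.000)–(2.000,4.491)
cell (4,3): code 0100 → (4.554,4.000)–(5.000,3.320)
cell (4,4): code 1000 → (5.000,4.387)–(4.554,4.000)
cell (5,0): code 0100 → (5.593,1.000)–(6.000,0.737)
cell (5,1): code 1100 → (5.348,2.000)–(5.593,1.000)
cell (5,2): code 1000 → (6.000,2.600)–(5.348,2.000)
cell (5,3): code 0010 → (5.000,3.320)–(5.420,4.000)
cell (5,4): code 0001 → (5.420,4.000)–(5.000,4.387)
cell (6,0): code 0010 → (6.000,0.737)–(6.660,1.000)
cell (6,1): code 0111 → (6.660,1.000)–(7.000,1.915)
cell (6,2): code 1001 → (7.000,2.018)–(6.000,2.600)
cell (7,1): code 0010 → (7.000,1.915)–(7.013,2.000)
cell (7,2): code 0001 → (7.013,2.000)–(7.000,2.018)
total: 16 segments, chained into 3 closed loop(s), length Σ = 10.793115

segments=16 loops=3 length=10.793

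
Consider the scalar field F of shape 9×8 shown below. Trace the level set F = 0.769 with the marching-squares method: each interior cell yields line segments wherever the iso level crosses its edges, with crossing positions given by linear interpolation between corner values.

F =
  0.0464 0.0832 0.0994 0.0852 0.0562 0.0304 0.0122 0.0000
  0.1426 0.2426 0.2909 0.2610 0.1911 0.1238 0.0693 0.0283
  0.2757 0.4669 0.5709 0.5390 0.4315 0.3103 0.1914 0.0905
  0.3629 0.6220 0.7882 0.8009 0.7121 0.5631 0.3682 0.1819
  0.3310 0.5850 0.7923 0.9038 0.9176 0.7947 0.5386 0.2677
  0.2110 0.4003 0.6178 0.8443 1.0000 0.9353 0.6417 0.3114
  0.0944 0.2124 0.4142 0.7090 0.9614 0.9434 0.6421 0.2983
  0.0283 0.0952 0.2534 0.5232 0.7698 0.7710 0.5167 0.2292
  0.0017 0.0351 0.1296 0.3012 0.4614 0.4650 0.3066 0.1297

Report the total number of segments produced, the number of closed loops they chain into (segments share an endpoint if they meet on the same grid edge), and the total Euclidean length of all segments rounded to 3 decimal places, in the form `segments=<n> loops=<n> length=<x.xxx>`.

cell (2,1): code 0100 → (2.912,2.000)–(3.000,1.884)
cell (2,2): code 1100 → (2.878,3.000)–(2.912,2.000)
cell (2,3): code 1000 → (3.000,3.359)–(2.878,3.000)
cell (3,1): code 0110 → (3.000,1.884)–(4.000,1.888)
cell (3,3): code 1101 → (3.277,4.000)–(3.000,3.359)
cell (3,4): code 1100 → (3.889,5.000)–(3.277,4.000)
cell (3,5): code 1000 → (4.000,5.100)–(3.889,5.000)
cell (4,1): code 0010 → (4.000,1.888)–(4.134,2.000)
cell (4,2): code 0111 → (4.134,2.000)–(5.000,2.668)
cell (4,5): code 1001 → (5.000,5.566)–(4.000,5.100)
cell (5,2): code 0010 → (5.000,2.668)–(5.557,3.000)
cell (5,3): code 0111 → (5.557,3.000)–(6.000,3.238)
cell (5,5): code 1001 → (6.000,5.579)–(5.000,5.566)
cell (6,3): code 0110 → (6.000,3.238)–(7.000,3.997)
cell (6,5): code 1001 → (7.000,5.008)–(6.000,5.579)
cell (7,3): code 0010 → (7.000,3.997)–(7.003,4.000)
cell (7,4): code 0011 → (7.003,4.000)–(7.007,5.000)
cell (7,5): code 0001 → (7.007,5.000)–(7.000,5.008)
total: 18 segments, chained into 1 closed loop(s), length Σ = 12.489925

segments=18 loops=1 length=12.490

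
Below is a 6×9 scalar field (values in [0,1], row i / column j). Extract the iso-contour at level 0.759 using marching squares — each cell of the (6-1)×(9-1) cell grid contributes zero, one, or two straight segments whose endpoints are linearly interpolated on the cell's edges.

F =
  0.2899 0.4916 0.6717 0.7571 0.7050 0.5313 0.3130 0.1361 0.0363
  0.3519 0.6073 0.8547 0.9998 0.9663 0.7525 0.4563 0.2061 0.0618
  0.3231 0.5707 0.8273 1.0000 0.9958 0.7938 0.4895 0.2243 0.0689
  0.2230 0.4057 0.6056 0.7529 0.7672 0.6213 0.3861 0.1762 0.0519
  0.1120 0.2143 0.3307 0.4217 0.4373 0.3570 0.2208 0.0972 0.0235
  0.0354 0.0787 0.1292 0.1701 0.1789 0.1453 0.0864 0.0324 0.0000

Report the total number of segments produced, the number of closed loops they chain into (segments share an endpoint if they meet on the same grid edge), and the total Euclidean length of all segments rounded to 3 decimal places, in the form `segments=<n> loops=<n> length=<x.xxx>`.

segments=14 loops=1 length=10.185

cell (0,1): code 0100 → (0.477,2.000)–(1.000,1.613)
cell (0,2): code 1100 → (0.008,3.000)–(0.477,2.000)
cell (0,3): code 1100 → (0.207,4.000)–(0.008,3.000)
cell (0,4): code 1000 → (1.000,4.970)–(0.207,4.000)
cell (1,1): code 0110 → (1.000,1.613)–(2.000,1.734)
cell (1,4): code 1101 → (1.157,5.000)–(1.000,4.970)
cell (1,5): code 1000 → (2.000,5.114)–(1.157,5.000)
cell (2,1): code 0010 → (2.000,1.734)–(2.308,2.000)
cell (2,2): code 0011 → (2.308,2.000)–(2.975,3.000)
cell (2,3): code 0111 → (2.975,3.000)–(3.000,3.427)
cell (2,4): code 1011 → (3.000,4.056)–(2.202,5.000)
cell (2,5): code 0001 → (2.202,5.000)–(2.000,5.114)
cell (3,3): code 0010 → (3.000,3.427)–(3.025,4.000)
cell (3,4): code 0001 → (3.025,4.000)–(3.000,4.056)
total: 14 segments, chained into 1 closed loop(s), length Σ = 10.185362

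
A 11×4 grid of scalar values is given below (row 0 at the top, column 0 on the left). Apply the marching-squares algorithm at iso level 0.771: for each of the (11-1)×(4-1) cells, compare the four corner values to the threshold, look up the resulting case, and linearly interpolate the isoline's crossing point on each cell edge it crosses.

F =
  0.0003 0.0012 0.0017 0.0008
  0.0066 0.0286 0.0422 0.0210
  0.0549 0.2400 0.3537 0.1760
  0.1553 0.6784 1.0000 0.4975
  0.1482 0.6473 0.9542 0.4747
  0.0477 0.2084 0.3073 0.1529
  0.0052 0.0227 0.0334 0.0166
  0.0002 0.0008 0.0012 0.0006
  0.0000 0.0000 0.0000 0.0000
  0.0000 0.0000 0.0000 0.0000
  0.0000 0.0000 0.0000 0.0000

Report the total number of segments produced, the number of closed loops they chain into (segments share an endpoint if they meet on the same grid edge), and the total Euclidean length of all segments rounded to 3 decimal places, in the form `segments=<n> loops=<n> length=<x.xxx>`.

cell (2,1): code 0100 → (2.646,2.000)–(3.000,1.288)
cell (2,2): code 1000 → (3.000,2.456)–(2.646,2.000)
cell (3,1): code 0110 → (3.000,1.288)–(4.000,1.403)
cell (3,2): code 1001 → (4.000,2.382)–(3.000,2.456)
cell (4,1): code 0010 → (4.000,1.403)–(4.283,2.000)
cell (4,2): code 0001 → (4.283,2.000)–(4.000,2.382)
total: 6 segments, chained into 1 closed loop(s), length Σ = 4.518208

segments=6 loops=1 length=4.518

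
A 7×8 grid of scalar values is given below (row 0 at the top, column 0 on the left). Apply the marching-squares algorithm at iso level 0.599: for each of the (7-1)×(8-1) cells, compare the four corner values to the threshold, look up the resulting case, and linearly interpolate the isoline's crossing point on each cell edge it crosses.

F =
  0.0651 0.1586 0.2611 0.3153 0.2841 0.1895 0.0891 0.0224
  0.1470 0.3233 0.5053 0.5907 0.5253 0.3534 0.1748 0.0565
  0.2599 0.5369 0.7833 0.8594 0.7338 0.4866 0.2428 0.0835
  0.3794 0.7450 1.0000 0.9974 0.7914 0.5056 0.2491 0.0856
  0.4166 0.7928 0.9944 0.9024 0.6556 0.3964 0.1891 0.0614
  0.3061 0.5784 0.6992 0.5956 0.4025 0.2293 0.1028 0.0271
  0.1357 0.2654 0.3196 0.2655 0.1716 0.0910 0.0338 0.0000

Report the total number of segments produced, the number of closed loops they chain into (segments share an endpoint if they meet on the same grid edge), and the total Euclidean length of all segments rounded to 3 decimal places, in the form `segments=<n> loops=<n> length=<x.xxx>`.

segments=16 loops=1 length=12.969

cell (1,1): code 0100 → (1.337,2.000)–(2.000,1.252)
cell (1,2): code 1100 → (1.031,3.000)–(1.337,2.000)
cell (1,3): code 1100 → (1.353,4.000)–(1.031,3.000)
cell (1,4): code 1000 → (2.000,4.545)–(1.353,4.000)
cell (2,0): code 0100 → (2.298,1.000)–(3.000,0.601)
cell (2,1): code 1110 → (2.000,1.252)–(2.298,1.000)
cell (2,4): code 1001 → (3.000,4.673)–(2.000,4.545)
cell (3,0): code 0110 → (3.000,0.601)–(4.000,0.485)
cell (3,4): code 1001 → (4.000,4.218)–(3.000,4.673)
cell (4,0): code 0010 → (4.000,0.485)–(4.904,1.000)
cell (4,1): code 0111 → (4.904,1.000)–(5.000,1.171)
cell (4,2): code 1011 → (5.000,2.967)–(4.989,3.000)
cell (4,3): code 0011 → (4.989,3.000)–(4.224,4.000)
cell (4,4): code 0001 → (4.224,4.000)–(4.000,4.218)
cell (5,1): code 0010 → (5.000,1.171)–(5.264,2.000)
cell (5,2): code 0001 → (5.264,2.000)–(5.000,2.967)
total: 16 segments, chained into 1 closed loop(s), length Σ = 12.968699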